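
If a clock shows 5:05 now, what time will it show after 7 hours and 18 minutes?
Starting time: 5:05
Adding 18 minutes to 5 minutes: 5 + 18 = 23 minutes
Adding 7 hours: 5 + 7 = 12
Final time: 12:23

Final answer: 12:23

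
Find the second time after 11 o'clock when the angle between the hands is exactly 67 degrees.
At t minutes past 11:00, the hour hand is at 30 x 11 + 0.5t degrees and the minute hand is at 6t degrees.
The smaller angle between them is 67 degrees when |30H - 5.5t| = 67 or |30H - 5.5t| = 293.
With H = 11, solve 30 x 11 - 5.5t = +/- target for each target:
  t = (30 x 11 - 67) / 5.5 = 47.82
  t = (30 x 11 + 67) / 5.5 = 72.18 (outside (0, 60))
  t = (30 x 11 - 293) / 5.5 = 6.73
  t = (30 x 11 + 293) / 5.5 = 113.27 (outside (0, 60))
Valid solutions in (0, 60): {6.73, 47.82} minutes.
The second occurrence is t = 47.82 minutes.
The hands form a 67-degree angle at 47.82 minutes past 11:00.

Final answer: 47.82 minutes past 11:00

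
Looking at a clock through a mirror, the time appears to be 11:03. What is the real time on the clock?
Reflection across the vertical (12-6) axis maps a hand at angle A degrees to (360 - A) degrees, which sends a reading of T minutes past 12:00 to (720 - T) minutes past 12:00.
Mirror reads 11:03 = 663 minutes past 12:00.
Actual time: (720 - 663) mod 720 = 57 minutes = 12:57.

Final answer: 12:57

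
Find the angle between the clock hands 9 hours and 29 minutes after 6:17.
First find the time 9 hours and 29 minutes after 6:17.
Total minutes: 6 x 60 + 17 + 9 x 60 + 29 = 946.
946 mod 720 = 226 minutes = 3:46.
Now compute the angle at 3:46:
Hour hand: 3 x 30 + 46 x 0.5 = 113 degrees
Minute hand: 46 x 6 = 276 degrees
Difference: |113 - 276| = 163 degrees
The angle is 163 degrees

Final answer: 163 degrees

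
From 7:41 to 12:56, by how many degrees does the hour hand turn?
The hour hand moves 0.5 degrees per minute.
Time elapsed: 12:56 - 7:41 = 315 minutes
Angular displacement: 315 x 0.5 = 157.5 degrees

Final answer: 157.5 degrees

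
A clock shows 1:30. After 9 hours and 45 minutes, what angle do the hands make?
First find the time 9 hours and 45 minutes after 1:30.
Total minutes: 1 x 60 + 30 + 9 x 60 + 45 = 675.
675 mod 720 = 675 minutes = 11:15.
Now compute the angle at 11:15:
Hour hand: 11 x 30 + 15 x 0.5 = 337.5 degrees
Minute hand: 15 x 6 = 90 degrees
Difference: |337.5 - 90| = 247.5 degrees
Smaller angle: 360 - 247.5 = 112.5 degrees

Final answer: 112.5 degrees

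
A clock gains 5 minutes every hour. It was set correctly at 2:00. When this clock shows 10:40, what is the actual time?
For every 60 true minutes, the faulty clock advances 65 minutes, so 1 faulty-clock minute corresponds to 60/65 true minutes.
From 2:00 to 10:40 on the faulty dial is 520 minutes.
True elapsed: 520 x 60/65 = 480 minutes = 8 hours.
True time: 2:00 + 8 hours = 10:00.

Final answer: 10:00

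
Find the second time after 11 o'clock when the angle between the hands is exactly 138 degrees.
At t minutes past 11:00, the hour hand is at 30 x 11 + 0.5t degrees and the minute hand is at 6t degrees.
The smaller angle between them is 138 degrees when |30H - 5.5t| = 138 or |30H - 5.5t| = 222.
With H = 11, solve 30 x 11 - 5.5t = +/- target for each target:
  t = (30 x 11 - 138) / 5.5 = 34.91
  t = (30 x 11 + 138) / 5.5 = 85.09 (outside (0, 60))
  t = (30 x 11 - 222) / 5.5 = 19.64
  t = (30 x 11 + 222) / 5.5 = 100.36 (outside (0, 60))
Valid solutions in (0, 60): {19.64, 34.91} minutes.
The second occurrence is t = 34.91 minutes.
The hands form a 138-degree angle at 34.91 minutes past 11:00.

Final answer: 34.91 minutes past 11:00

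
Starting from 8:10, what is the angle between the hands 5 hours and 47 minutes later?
First find the time 5 hours and 47 minutes after 8:10.
Total minutes: 8 x 60 + 10 + 5 x 60 + 47 = 837.
837 mod 720 = 117 minutes = 1:57.
Now compute the angle at 1:57:
Hour hand: 1 x 30 + 57 x 0.5 = 58.5 degrees
Minute hand: 57 x 6 = 342 degrees
Difference: |58.5 - 342| = 283.5 degrees
Smaller angle: 360 - 283.5 = 76.5 degrees

Final answer: 76.5 degrees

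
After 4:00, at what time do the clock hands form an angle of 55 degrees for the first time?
At t minutes past 4:00, the hour hand is at 30 x 4 + 0.5t degrees and the minute hand is at 6t degrees.
The smaller angle between them is 55 degrees when |30H - 5.5t| = 55 or |30H - 5.5t| = 305.
With H = 4, solve 30 x 4 - 5.5t = +/- target for each target:
  t = (30 x 4 - 55) / 5.5 = 11.82
  t = (30 x 4 + 55) / 5.5 = 31.82
  t = (30 x 4 - 305) / 5.5 = -33.64 (outside (0, 60))
  t = (30 x 4 + 305) / 5.5 = 77.27 (outside (0, 60))
Valid solutions in (0, 60): {11.82, 31.82} minutes.
The first occurrence is t = 11.82 minutes.
The hands form a 55-degree angle at 11.82 minutes past 4:00.

Final answer: 11.82 minutes past 4:00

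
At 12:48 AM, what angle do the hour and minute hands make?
Hour hand position: 0 x 30 + 48 x 0.5 = 24 degrees
Minute hand position: 48 x 6 = 288 degrees
Difference: |24 - 288| = 264 degrees
Since 264 > 180, the smaller angle is 360 - 264 = 96 degrees

Final answer: 96 degrees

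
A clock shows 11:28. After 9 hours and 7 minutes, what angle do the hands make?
First find the time 9 hours and 7 minutes after 11:28.
Total minutes: 11 x 60 + 28 + 9 x 60 + 7 = 1235.
1235 mod 720 = 515 minutes = 8:35.
Now compute the angle at 8:35:
Hour hand: 8 x 30 + 35 x 0.5 = 257.5 degrees
Minute hand: 35 x 6 = 210 degrees
Difference: |257.5 - 210| = 47.5 degrees
The angle is 47.5 degrees

Final answer: 47.5 degrees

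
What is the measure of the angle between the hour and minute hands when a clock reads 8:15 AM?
Hour hand position: 8 x 30 + 15 x 0.5 = 247.5 degrees
Minute hand position: 15 x 6 = 90 degrees
Difference: |247.5 - 90| = 157.5 degrees
The angle between the hands is 157.5 degrees

Final answer: 157.5 degrees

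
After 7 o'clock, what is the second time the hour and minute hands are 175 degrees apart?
At t minutes past 7:00, the hour hand is at 30 x 7 + 0.5t degrees and the minute hand is at 6t degrees.
The smaller angle between them is 175 degrees when |30H - 5.5t| = 175 or |30H - 5.5t| = 185.
With H = 7, solve 30 x 7 - 5.5t = +/- target for each target:
  t = (30 x 7 - 175) / 5.5 = 6.36
  t = (30 x 7 + 175) / 5.5 = 70 (outside (0, 60))
  t = (30 x 7 - 185) / 5.5 = 4.55
  t = (30 x 7 + 185) / 5.5 = 71.82 (outside (0, 60))
Valid solutions in (0, 60): {4.55, 6.36} minutes.
The second occurrence is t = 6.36 minutes.
The hands form a 175-degree angle at 6.36 minutes past 7:00.

Final answer: 6.36 minutes past 7:00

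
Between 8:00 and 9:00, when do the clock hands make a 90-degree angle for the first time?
At t minutes past 8:00, the hour hand is at 30 x 8 + 0.5t degrees and the minute hand is at 6t degrees.
The smaller angle between them is 90 degrees when |30H - 5.5t| = 90 or |30H - 5.5t| = 270.
With H = 8, solve 30 x 8 - 5.5t = +/- target for each target:
  t = (30 x 8 - 90) / 5.5 = 27.27
  t = (30 x 8 + 90) / 5.5 = 60 (outside (0, 60))
  t = (30 x 8 - 270) / 5.5 = -5.45 (outside (0, 60))
  t = (30 x 8 + 270) / 5.5 = 92.73 (outside (0, 60))
Valid solutions in (0, 60): {27.27} minutes.
The first occurrence is t = 27.27 minutes.
The hands form a 90-degree angle at 27.27 minutes past 8:00.

Final answer: 27.27 minutes past 8:00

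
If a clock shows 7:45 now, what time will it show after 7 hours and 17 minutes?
Starting time: 7:45
Adding 17 minutes to 45 minutes: 45 + 17 = 62 minutes = 1 hour and 2 minutes
Adding 7 hours: 7 + 7 + 1 (carry) = 15 - 12 = 3
Final time: 3:02

Final answer: 3:02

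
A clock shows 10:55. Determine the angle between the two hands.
Hour hand position: 10 x 30 + 55 x 0.5 = 327.5 degrees
Minute hand position: 55 x 6 = 330 degrees
Difference: |327.5 - 330| = 2.5 degrees
The angle between the hands is 2.5 degrees

Final answer: 2.5 degrees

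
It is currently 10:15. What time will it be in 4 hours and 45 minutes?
Starting time: 10:15
Adding 45 minutes to 15 minutes: 15 + 45 = 60 minutes = 1 hour
Adding 4 hours: 10 + 4 + 1 (carry) = 15 - 12 = 3
Final time: 3:00

Final answer: 3:00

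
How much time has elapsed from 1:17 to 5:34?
From 1:17 to 5:34:
(5 x 60 + 34) - (1 x 60 + 17) = 334 - 77 = 257 minutes
= 4 hours and 17 minutes

Final answer: 4 hours and 17 minutes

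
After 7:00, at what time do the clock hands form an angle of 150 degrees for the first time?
At t minutes past 7:00, the hour hand is at 30 x 7 + 0.5t degrees and the minute hand is at 6t degrees.
The smaller angle between them is 150 degrees when |30H - 5.5t| = 150 or |30H - 5.5t| = 210.
With H = 7, solve 30 x 7 - 5.5t = +/- target for each target:
  t = (30 x 7 - 150) / 5.5 = 10.91
  t = (30 x 7 + 150) / 5.5 = 65.45 (outside (0, 60))
  t = (30 x 7 - 210) / 5.5 = 0 (outside (0, 60))
  t = (30 x 7 + 210) / 5.5 = 76.36 (outside (0, 60))
Valid solutions in (0, 60): {10.91} minutes.
The first occurrence is t = 10.91 minutes.
The hands form a 150-degree angle at 10.91 minutes past 7:00.

Final answer: 10.91 minutes past 7:00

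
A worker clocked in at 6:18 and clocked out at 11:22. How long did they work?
From 6:18 to 11:22:
(11 x 60 + 22) - (6 x 60 + 18) = 682 - 378 = 304 minutes
= 5 hours and 4 minutes

Final answer: 5 hours and 4 minutes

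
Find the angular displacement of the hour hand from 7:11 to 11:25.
The hour hand moves 0.5 degrees per minute.
Time elapsed: 11:25 - 7:11 = 254 minutes
Angular displacement: 254 x 0.5 = 127 degrees

Final answer: 127 degrees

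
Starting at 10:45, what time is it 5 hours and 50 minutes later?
Starting time: 10:45
Adding 50 minutes to 45 minutes: 45 + 50 = 95 minutes = 1 hour and 35 minutes
Adding 5 hours: 10 + 5 + 1 (carry) = 16 - 12 = 4
Final time: 4:35

Final answer: 4:35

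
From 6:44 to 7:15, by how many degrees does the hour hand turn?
The hour hand moves 0.5 degrees per minute.
Time elapsed: 7:15 - 6:44 = 31 minutes
Angular displacement: 31 x 0.5 = 15.5 degrees

Final answer: 15.5 degrees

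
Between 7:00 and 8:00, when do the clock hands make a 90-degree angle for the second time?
At t minutes past 7:00, the hour hand is at 30 x 7 + 0.5t degrees and the minute hand is at 6t degrees.
The smaller angle between them is 90 degrees when |30H - 5.5t| = 90 or |30H - 5.5t| = 270.
With H = 7, solve 30 x 7 - 5.5t = +/- target for each target:
  t = (30 x 7 - 90) / 5.5 = 21.82
  t = (30 x 7 + 90) / 5.5 = 54.55
  t = (30 x 7 - 270) / 5.5 = -10.91 (outside (0, 60))
  t = (30 x 7 + 270) / 5.5 = 87.27 (outside (0, 60))
Valid solutions in (0, 60): {21.82, 54.55} minutes.
The second occurrence is t = 54.55 minutes.
The hands form a 90-degree angle at 54.55 minutes past 7:00.

Final answer: 54.55 minutes past 7:00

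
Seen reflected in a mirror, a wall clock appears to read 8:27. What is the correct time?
Reflection across the vertical (12-6) axis maps a hand at angle A degrees to (360 - A) degrees, which sends a reading of T minutes past 12:00 to (720 - T) minutes past 12:00.
Mirror reads 8:27 = 507 minutes past 12:00.
Actual time: (720 - 507) mod 720 = 213 minutes = 3:33.

Final answer: 3:33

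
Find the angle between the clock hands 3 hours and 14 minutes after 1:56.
First find the time 3 hours and 14 minutes after 1:56.
Total minutes: 1 x 60 + 56 + 3 x 60 + 14 = 310.
310 mod 720 = 310 minutes = 5:10.
Now compute the angle at 5:10:
Hour hand: 5 x 30 + 10 x 0.5 = 155 degrees
Minute hand: 10 x 6 = 60 degrees
Difference: |155 - 60| = 95 degrees
The angle is 95 degrees

Final answer: 95 degrees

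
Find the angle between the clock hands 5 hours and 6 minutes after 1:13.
First find the time 5 hours and 6 minutes after 1:13.
Total minutes: 1 x 60 + 13 + 5 x 60 + 6 = 379.
379 mod 720 = 379 minutes = 6:19.
Now compute the angle at 6:19:
Hour hand: 6 x 30 + 19 x 0.5 = 189.5 degrees
Minute hand: 19 x 6 = 114 degrees
Difference: |189.5 - 114| = 75.5 degrees
The angle is 75.5 degrees

Final answer: 75.5 degrees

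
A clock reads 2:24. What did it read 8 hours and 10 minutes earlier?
Starting time: 2:24 = 144 total minutes past 12:00
Subtracting: 8 hours and 10 minutes = 490 minutes
144 - 490 = -346 (negative, add 12 hours = 720) = 374 minutes
= 6 hours and 14 minutes past 12:00 = 6:14

Final answer: 6:14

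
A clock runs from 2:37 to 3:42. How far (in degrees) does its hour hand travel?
The hour hand moves 0.5 degrees per minute.
Time elapsed: 3:42 - 2:37 = 65 minutes
Angular displacement: 65 x 0.5 = 32.5 degrees

Final answer: 32.5 degrees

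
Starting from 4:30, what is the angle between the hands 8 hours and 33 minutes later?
First find the time 8 hours and 33 minutes after 4:30.
Total minutes: 4 x 60 + 30 + 8 x 60 + 33 = 783.
783 mod 720 = 63 minutes = 1:03.
Now compute the angle at 1:03:
Hour hand: 1 x 30 + 3 x 0.5 = 31.5 degrees
Minute hand: 3 x 6 = 18 degrees
Difference: |31.5 - 18| = 13.5 degrees
The angle is 13.5 degrees

Final answer: 13.5 degrees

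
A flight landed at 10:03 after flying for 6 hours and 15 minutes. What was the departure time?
Starting time: 10:03 = 603 total minutes past 12:00
Subtracting: 6 hours and 15 minutes = 375 minutes
603 - 375 = 228 minutes
= 3 hours and 48 minutes past 12:00 = 3:48

Final answer: 3:48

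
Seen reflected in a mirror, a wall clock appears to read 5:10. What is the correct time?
Reflection across the vertical (12-6) axis maps a hand at angle A degrees to (360 - A) degrees, which sends a reading of T minutes past 12:00 to (720 - T) minutes past 12:00.
Mirror reads 5:10 = 310 minutes past 12:00.
Actual time: (720 - 310) mod 720 = 410 minutes = 6:50.

Final answer: 6:50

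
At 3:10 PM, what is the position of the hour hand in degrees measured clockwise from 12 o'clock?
The hour hand moves 30 degrees per hour and 0.5 degrees per minute.
At 3:10: (3) x 30 + 10 x 0.5 = 90 + 5 = 95 degrees

Final answer: 95 degrees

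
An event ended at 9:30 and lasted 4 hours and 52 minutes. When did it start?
Starting time: 9:30 = 570 total minutes past 12:00
Subtracting: 4 hours and 52 minutes = 292 minutes
570 - 292 = 278 minutes
= 4 hours and 38 minutes past 12:00 = 4:38

Final answer: 4:38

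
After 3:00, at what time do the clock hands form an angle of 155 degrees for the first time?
At t minutes past 3:00, the hour hand is at 30 x 3 + 0.5t degrees and the minute hand is at 6t degrees.
The smaller angle between them is 155 degrees when |30H - 5.5t| = 155 or |30H - 5.5t| = 205.
With H = 3, solve 30 x 3 - 5.5t = +/- target for each target:
  t = (30 x 3 - 155) / 5.5 = -11.82 (outside (0, 60))
  t = (30 x 3 + 155) / 5.5 = 44.55
  t = (30 x 3 - 205) / 5.5 = -20.91 (outside (0, 60))
  t = (30 x 3 + 205) / 5.5 = 53.64
Valid solutions in (0, 60): {44.55, 53.64} minutes.
The first occurrence is t = 44.55 minutes.
The hands form a 155-degree angle at 44.55 minutes past 3:00.

Final answer: 44.55 minutes past 3:00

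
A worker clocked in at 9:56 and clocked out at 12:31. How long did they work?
From 9:56 to 12:31:
(12 x 60 + 31) - (9 x 60 + 56) = 751 - 596 = 155 minutes
= 2 hours and 35 minutes

Final answer: 2 hours and 35 minutes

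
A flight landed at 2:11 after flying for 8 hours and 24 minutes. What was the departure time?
Starting time: 2:11 = 131 total minutes past 12:00
Subtracting: 8 hours and 24 minutes = 504 minutes
131 - 504 = -373 (negative, add 12 hours = 720) = 347 minutes
= 5 hours and 47 minutes past 12:00 = 5:47

Final answer: 5:47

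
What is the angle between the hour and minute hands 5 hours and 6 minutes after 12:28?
First find the time 5 hours and 6 minutes after 12:28.
Total minutes: 12 x 60 + 28 + 5 x 60 + 6 = 1054.
1054 mod 720 = 334 minutes = 5:34.
Now compute the angle at 5:34:
Hour hand: 5 x 30 + 34 x 0.5 = 167 degrees
Minute hand: 34 x 6 = 204 degrees
Difference: |167 - 204| = 37 degrees
The angle is 37 degrees

Final answer: 37 degrees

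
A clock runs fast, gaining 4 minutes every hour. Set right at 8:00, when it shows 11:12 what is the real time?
For every 60 true minutes, the faulty clock advances 64 minutes, so 1 faulty-clock minute corresponds to 60/64 true minutes.
From 8:00 to 11:12 on the faulty dial is 192 minutes.
True elapsed: 192 x 60/64 = 180 minutes = 3 hours.
True time: 8:00 + 3 hours = 11:00.

Final answer: 11:00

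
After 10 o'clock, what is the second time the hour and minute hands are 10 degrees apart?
At t minutes past 10:00, the hour hand is at 30 x 10 + 0.5t degrees and the minute hand is at 6t degrees.
The smaller angle between them is 10 degrees when |30H - 5.5t| = 10 or |30H - 5.5t| = 350.
With H = 10, solve 30 x 10 - 5.5t = +/- target for each target:
  t = (30 x 10 - 10) / 5.5 = 52.73
  t = (30 x 10 + 10) / 5.5 = 56.36
  t = (30 x 10 - 350) / 5.5 = -9.09 (outside (0, 60))
  t = (30 x 10 + 350) / 5.5 = 118.18 (outside (0, 60))
Valid solutions in (0, 60): {52.73, 56.36} minutes.
The second occurrence is t = 56.36 minutes.
The hands form a 10-degree angle at 56.36 minutes past 10:00.

Final answer: 56.36 minutes past 10:00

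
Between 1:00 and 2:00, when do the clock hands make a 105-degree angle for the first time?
At t minutes past 1:00, the hour hand is at 30 x 1 + 0.5t degrees and the minute hand is at 6t degrees.
The smaller angle between them is 105 degrees when |30H - 5.5t| = 105 or |30H - 5.5t| = 255.
With H = 1, solve 30 x 1 - 5.5t = +/- target for each target:
  t = (30 x 1 - 105) / 5.5 = -13.64 (outside (0, 60))
  t = (30 x 1 + 105) / 5.5 = 24.55
  t = (30 x 1 - 255) / 5.5 = -40.91 (outside (0, 60))
  t = (30 x 1 + 255) / 5.5 = 51.82
Valid solutions in (0, 60): {24.55, 51.82} minutes.
The first occurrence is t = 24.55 minutes.
The hands form a 105-degree angle at 24.55 minutes past 1:00.

Final answer: 24.55 minutes past 1:00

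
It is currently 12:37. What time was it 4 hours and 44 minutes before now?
Starting time: 12:37 = 37 total minutes past 12:00
Subtracting: 4 hours and 44 minutes = 284 minutes
37 - 284 = -247 (negative, add 12 hours = 720) = 473 minutes
= 7 hours and 53 minutes past 12:00 = 7:53

Final answer: 7:53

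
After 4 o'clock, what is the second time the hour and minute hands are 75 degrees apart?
At t minutes past 4:00, the hour hand is at 30 x 4 + 0.5t degrees and the minute hand is at 6t degrees.
The smaller angle between them is 75 degrees when |30H - 5.5t| = 75 or |30H - 5.5t| = 285.
With H = 4, solve 30 x 4 - 5.5t = +/- target for each target:
  t = (30 x 4 - 75) / 5.5 = 8.18
  t = (30 x 4 + 75) / 5.5 = 35.45
  t = (30 x 4 - 285) / 5.5 = -30 (outside (0, 60))
  t = (30 x 4 + 285) / 5.5 = 73.64 (outside (0, 60))
Valid solutions in (0, 60): {8.18, 35.45} minutes.
The second occurrence is t = 35.45 minutes.
The hands form a 75-degree angle at 35.45 minutes past 4:00.

Final answer: 35.45 minutes past 4:00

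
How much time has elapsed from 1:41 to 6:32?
From 1:41 to 6:32:
(6 x 60 + 32) - (1 x 60 + 41) = 392 - 101 = 291 minutes
= 4 hours and 51 minutes

Final answer: 4 hours and 51 minutes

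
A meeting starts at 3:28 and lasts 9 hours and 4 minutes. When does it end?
Starting time: 3:28
Adding 4 minutes to 28 minutes: 28 + 4 = 32 minutes
Adding 9 hours: 3 + 9 = 12
Final time: 12:32

Final answer: 12:32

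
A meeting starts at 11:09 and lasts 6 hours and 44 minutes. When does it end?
Starting time: 11:09
Adding 44 minutes to 9 minutes: 9 + 44 = 53 minutes
Adding 6 hours: 11 + 6 = 17 - 12 = 5
Final time: 5:53

Final answer: 5:53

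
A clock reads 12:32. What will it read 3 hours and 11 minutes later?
Starting time: 12:32
Adding 11 minutes to 32 minutes: 32 + 11 = 43 minutes
Adding 3 hours: 12 + 3 = 15 - 12 = 3
Final time: 3:43

Final answer: 3:43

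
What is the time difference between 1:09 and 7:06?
From 1:09 to 7:06:
(7 x 60 + 6) - (1 x 60 + 9) = 426 - 69 = 357 minutes
= 5 hours and 57 minutes

Final answer: 5 hours and 57 minutes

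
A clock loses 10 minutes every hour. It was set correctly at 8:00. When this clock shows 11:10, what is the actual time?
For every 60 true minutes, the faulty clock advances 50 minutes, so 1 faulty-clock minute corresponds to 60/50 true minutes.
From 8:00 to 11:10 on the faulty dial is 190 minutes.
True elapsed: 190 x 60/50 = 228 minutes = 3 hours and 48 minutes.
True time: 8:00 + 3 hours and 48 minutes = 11:48.

Final answer: 11:48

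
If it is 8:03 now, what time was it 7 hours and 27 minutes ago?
Starting time: 8:03 = 483 total minutes past 12:00
Subtracting: 7 hours and 27 minutes = 447 minutes
483 - 447 = 36 minutes
= 36 minutes past 12:00 = 12:36

Final answer: 12:36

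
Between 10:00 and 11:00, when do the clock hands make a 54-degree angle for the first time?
At t minutes past 10:00, the hour hand is at 30 x 10 + 0.5t degrees and the minute hand is at 6t degrees.
The smaller angle between them is 54 degrees when |30H - 5.5t| = 54 or |30H - 5.5t| = 306.
With H = 10, solve 30 x 10 - 5.5t = +/- target for each target:
  t = (30 x 10 - 54) / 5.5 = 44.73
  t = (30 x 10 + 54) / 5.5 = 64.36 (outside (0, 60))
  t = (30 x 10 - 306) / 5.5 = -1.09 (outside (0, 60))
  t = (30 x 10 + 306) / 5.5 = 110.18 (outside (0, 60))
Valid solutions in (0, 60): {44.73} minutes.
The first occurrence is t = 44.73 minutes.
The hands form a 54-degree angle at 44.73 minutes past 10:00.

Final answer: 44.73 minutes past 10:00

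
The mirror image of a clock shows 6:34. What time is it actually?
Reflection across the vertical (12-6) axis maps a hand at angle A degrees to (360 - A) degrees, which sends a reading of T minutes past 12:00 to (720 - T) minutes past 12:00.
Mirror reads 6:34 = 394 minutes past 12:00.
Actual time: (720 - 394) mod 720 = 326 minutes = 5:26.

Final answer: 5:26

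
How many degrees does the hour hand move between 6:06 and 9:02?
The hour hand moves 0.5 degrees per minute.
Time elapsed: 9:02 - 6:06 = 176 minutes
Angular displacement: 176 x 0.5 = 88 degrees

Final answer: 88 degrees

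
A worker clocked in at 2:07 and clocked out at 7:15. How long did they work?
From 2:07 to 7:15:
(7 x 60 + 15) - (2 x 60 + 7) = 435 - 127 = 308 minutes
= 5 hours and 8 minutes

Final answer: 5 hours and 8 minutes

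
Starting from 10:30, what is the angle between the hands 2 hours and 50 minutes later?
First find the time 2 hours and 50 minutes after 10:30.
Total minutes: 10 x 60 + 30 + 2 x 60 + 50 = 800.
800 mod 720 = 80 minutes = 1:20.
Now compute the angle at 1:20:
Hour hand: 1 x 30 + 20 x 0.5 = 40 degrees
Minute hand: 20 x 6 = 120 degrees
Difference: |40 - 120| = 80 degrees
The angle is 80 degrees

Final answer: 80 degrees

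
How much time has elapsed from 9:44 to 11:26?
From 9:44 to 11:26:
(11 x 60 + 26) - (9 x 60 + 44) = 686 - 584 = 102 minutes
= 1 hour and 42 minutes

Final answer: 1 hour and 42 minutes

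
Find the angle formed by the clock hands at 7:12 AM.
Hour hand position: 7 x 30 + 12 x 0.5 = 216 degrees
Minute hand position: 12 x 6 = 72 degrees
Difference: |216 - 72| = 144 degrees
The angle between the hands is 144 degrees

Final answer: 144 degrees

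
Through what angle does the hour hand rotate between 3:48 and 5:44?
The hour hand moves 0.5 degrees per minute.
Time elapsed: 5:44 - 3:48 = 116 minutes
Angular displacement: 116 x 0.5 = 58 degrees

Final answer: 58 degrees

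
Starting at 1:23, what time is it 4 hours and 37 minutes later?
Starting time: 1:23
Adding 37 minutes to 23 minutes: 23 + 37 = 60 minutes = 1 hour
Adding 4 hours: 1 + 4 + 1 (carry) = 6
Final time: 6:00

Final answer: 6:00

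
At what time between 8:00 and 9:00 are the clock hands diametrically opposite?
For hands to be 180 degrees apart: |30H - 5.5t| = 180
With H = 8: t = (30 x 8 + 180)/5.5 = 76.36 or t = (30 x 8 - 180)/5.5 = 10.91
First valid solution (0 < t < 60): t = 10.91 minutes
The hands are opposite at 10.91 minutes past 8:00.

Final answer: 10.91 minutes past 8:00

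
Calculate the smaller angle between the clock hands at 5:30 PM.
Hour hand position: 5 x 30 + 30 x 0.5 = 165 degrees
Minute hand position: 30 x 6 = 180 degrees
Difference: |165 - 180| = 15 degrees
The angle between the hands is 15 degrees

Final answer: 15 degrees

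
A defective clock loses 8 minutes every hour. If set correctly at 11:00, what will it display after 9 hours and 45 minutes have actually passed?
For every 60 true minutes, the faulty clock advances 60 - 8 = 52 minutes.
True elapsed: 9 hours and 45 minutes = 585 minutes.
Faulty clock advances: 585 x 52/60 = 507 minutes (drift: 78 minutes behind).
Shown time: 11:00 + 507 minutes = 7:27.

Final answer: 7:27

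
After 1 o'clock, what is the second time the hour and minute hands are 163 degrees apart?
At t minutes past 1:00, the hour hand is at 30 x 1 + 0.5t degrees and the minute hand is at 6t degrees.
The smaller angle between them is 163 degrees when |30H - 5.5t| = 163 or |30H - 5.5t| = 197.
With H = 1, solve 30 x 1 - 5.5t = +/- target for each target:
  t = (30 x 1 - 163) / 5.5 = -24.18 (outside (0, 60))
  t = (30 x 1 + 163) / 5.5 = 35.09
  t = (30 x 1 - 197) / 5.5 = -30.36 (outside (0, 60))
  t = (30 x 1 + 197) / 5.5 = 41.27
Valid solutions in (0, 60): {35.09, 41.27} minutes.
The second occurrence is t = 41.27 minutes.
The hands form a 163-degree angle at 41.27 minutes past 1:00.

Final answer: 41.27 minutes past 1:00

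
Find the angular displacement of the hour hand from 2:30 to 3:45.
The hour hand moves 0.5 degrees per minute.
Time elapsed: 3:45 - 2:30 = 75 minutes
Angular displacement: 75 x 0.5 = 37.5 degrees

Final answer: 37.5 degrees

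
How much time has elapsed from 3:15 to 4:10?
From 3:15 to 4:10:
(4 x 60 + 10) - (3 x 60 + 15) = 250 - 195 = 55 minutes
= 55 minutes

Final answer: 55 minutes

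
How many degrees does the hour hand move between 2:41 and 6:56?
The hour hand moves 0.5 degrees per minute.
Time elapsed: 6:56 - 2:41 = 255 minutes
Angular displacement: 255 x 0.5 = 127.5 degrees

Final answer: 127.5 degrees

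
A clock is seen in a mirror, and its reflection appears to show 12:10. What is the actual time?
Reflection across the vertical (12-6) axis maps a hand at angle A degrees to (360 - A) degrees, which sends a reading of T minutes past 12:00 to (720 - T) minutes past 12:00.
Mirror reads 12:10 = 10 minutes past 12:00.
Actual time: (720 - 10) mod 720 = 710 minutes = 11:50.

Final answer: 11:50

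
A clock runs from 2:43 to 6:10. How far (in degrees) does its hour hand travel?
The hour hand moves 0.5 degrees per minute.
Time elapsed: 6:10 - 2:43 = 207 minutes
Angular displacement: 207 x 0.5 = 103.5 degrees

Final answer: 103.5 degrees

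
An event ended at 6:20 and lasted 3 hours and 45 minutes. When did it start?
Starting time: 6:20 = 380 total minutes past 12:00
Subtracting: 3 hours and 45 minutes = 225 minutes
380 - 225 = 155 minutes
= 2 hours and 35 minutes past 12:00 = 2:35

Final answer: 2:35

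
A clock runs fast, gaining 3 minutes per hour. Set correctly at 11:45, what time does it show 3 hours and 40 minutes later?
For every 60 true minutes, the faulty clock advances 60 + 3 = 63 minutes.
True elapsed: 3 hours and 40 minutes = 220 minutes.
Faulty clock advances: 220 x 63/60 = 231 minutes (drift: 11 minutes ahead).
Shown time: 11:45 + 231 minutes = 3:36.

Final answer: 3:36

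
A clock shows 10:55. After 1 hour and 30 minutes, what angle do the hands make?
First find the time 1 hour and 30 minutes after 10:55.
Total minutes: 10 x 60 + 55 + 1 x 60 + 30 = 745.
745 mod 720 = 25 minutes = 12:25.
Now compute the angle at 12:25:
Hour hand: 0 x 30 + 25 x 0.5 = 12.5 degrees
Minute hand: 25 x 6 = 150 degrees
Difference: |12.5 - 150| = 137.5 degrees
The angle is 137.5 degrees

Final answer: 137.5 degrees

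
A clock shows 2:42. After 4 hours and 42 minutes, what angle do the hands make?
First find the time 4 hours and 42 minutes after 2:42.
Total minutes: 2 x 60 + 42 + 4 x 60 + 42 = 444.
444 mod 720 = 444 minutes = 7:24.
Now compute the angle at 7:24:
Hour hand: 7 x 30 + 24 x 0.5 = 222 degrees
Minute hand: 24 x 6 = 144 degrees
Difference: |222 - 144| = 78 degrees
The angle is 78 degrees

Final answer: 78 degrees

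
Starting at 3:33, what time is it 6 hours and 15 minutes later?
Starting time: 3:33
Adding 15 minutes to 33 minutes: 33 + 15 = 48 minutes
Adding 6 hours: 3 + 6 = 9
Final time: 9:48

Final answer: 9:48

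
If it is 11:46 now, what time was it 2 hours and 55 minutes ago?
Starting time: 11:46 = 706 total minutes past 12:00
Subtracting: 2 hours and 55 minutes = 175 minutes
706 - 175 = 531 minutes
= 8 hours and 51 minutes past 12:00 = 8:51

Final answer: 8:51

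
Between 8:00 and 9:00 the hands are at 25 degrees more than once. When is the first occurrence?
At t minutes past 8:00, the hour hand is at 30 x 8 + 0.5t degrees and the minute hand is at 6t degrees.
The smaller angle between them is 25 degrees when |30H - 5.5t| = 25 or |30H - 5.5t| = 335.
With H = 8, solve 30 x 8 - 5.5t = +/- target for each target:
  t = (30 x 8 - 25) / 5.5 = 39.09
  t = (30 x 8 + 25) / 5.5 = 48.18
  t = (30 x 8 - 335) / 5.5 = -17.27 (outside (0, 60))
  t = (30 x 8 + 335) / 5.5 = 104.55 (outside (0, 60))
Valid solutions in (0, 60): {39.09, 48.18} minutes.
The first occurrence is t = 39.09 minutes.
The hands form a 25-degree angle at 39.09 minutes past 8:00.

Final answer: 39.09 minutes past 8:00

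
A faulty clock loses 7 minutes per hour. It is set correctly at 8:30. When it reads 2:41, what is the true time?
For every 60 true minutes, the faulty clock advances 53 minutes, so 1 faulty-clock minute corresponds to 60/53 true minutes.
From 8:30 to 2:41 on the faulty dial is 371 minutes.
True elapsed: 371 x 60/53 = 420 minutes = 7 hours.
True time: 8:30 + 7 hours = 3:30.

Final answer: 3:30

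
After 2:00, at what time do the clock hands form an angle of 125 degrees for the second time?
At t minutes past 2:00, the hour hand is at 30 x 2 + 0.5t degrees and the minute hand is at 6t degrees.
The smaller angle between them is 125 degrees when |30H - 5.5t| = 125 or |30H - 5.5t| = 235.
With H = 2, solve 30 x 2 - 5.5t = +/- target for each target:
  t = (30 x 2 - 125) / 5.5 = -11.82 (outside (0, 60))
  t = (30 x 2 + 125) / 5.5 = 33.64
  t = (30 x 2 - 235) / 5.5 = -31.82 (outside (0, 60))
  t = (30 x 2 + 235) / 5.5 = 53.64
Valid solutions in (0, 60): {33.64, 53.64} minutes.
The second occurrence is t = 53.64 minutes.
The hands form a 125-degree angle at 53.64 minutes past 2:00.

Final answer: 53.64 minutes past 2:00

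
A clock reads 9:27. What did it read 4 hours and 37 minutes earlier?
Starting time: 9:27 = 567 total minutes past 12:00
Subtracting: 4 hours and 37 minutes = 277 minutes
567 - 277 = 290 minutes
= 4 hours and 50 minutes past 12:00 = 4:50

Final answer: 4:50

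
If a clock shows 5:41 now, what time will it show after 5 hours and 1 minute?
Starting time: 5:41
Adding 1 minute to 41 minutes: 41 + 1 = 42 minutes
Adding 5 hours: 5 + 5 = 10
Final time: 10:42

Final answer: 10:42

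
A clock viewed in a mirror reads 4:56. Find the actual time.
Reflection across the vertical (12-6) axis maps a hand at angle A degrees to (360 - A) degrees, which sends a reading of T minutes past 12:00 to (720 - T) minutes past 12:00.
Mirror reads 4:56 = 296 minutes past 12:00.
Actual time: (720 - 296) mod 720 = 424 minutes = 7:04.

Final answer: 7:04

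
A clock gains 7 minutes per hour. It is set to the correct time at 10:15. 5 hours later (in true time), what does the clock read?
For every 60 true minutes, the faulty clock advances 60 + 7 = 67 minutes.
True elapsed: 5 hours = 300 minutes.
Faulty clock advances: 300 x 67/60 = 335 minutes (drift: 35 minutes ahead).
Shown time: 10:15 + 335 minutes = 3:50.

Final answer: 3:50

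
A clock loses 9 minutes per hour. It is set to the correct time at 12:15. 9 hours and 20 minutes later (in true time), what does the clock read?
For every 60 true minutes, the faulty clock advances 60 - 9 = 51 minutes.
True elapsed: 9 hours and 20 minutes = 560 minutes.
Faulty clock advances: 560 x 51/60 = 476 minutes (drift: 84 minutes behind).
Shown time: 12:15 + 476 minutes = 8:11.

Final answer: 8:11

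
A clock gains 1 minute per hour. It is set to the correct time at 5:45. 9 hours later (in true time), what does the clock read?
For every 60 true minutes, the faulty clock advances 60 + 1 = 61 minutes.
True elapsed: 9 hours = 540 minutes.
Faulty clock advances: 540 x 61/60 = 549 minutes (drift: 9 minutes ahead).
Shown time: 5:45 + 549 minutes = 2:54.

Final answer: 2:54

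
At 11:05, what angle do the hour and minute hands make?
Hour hand position: 11 x 30 + 5 x 0.5 = 332.5 degrees
Minute hand position: 5 x 6 = 30 degrees
Difference: |332.5 - 30| = 302.5 degrees
Since 302.5 > 180, the smaller angle is 360 - 302.5 = 57.5 degrees

Final answer: 57.5 degrees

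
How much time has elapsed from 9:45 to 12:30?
From 9:45 to 12:30:
(12 x 60 + 30) - (9 x 60 + 45) = 750 - 585 = 165 minutes
= 2 hours and 45 minutes

Final answer: 2 hours and 45 minutes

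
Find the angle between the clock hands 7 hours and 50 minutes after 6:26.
First find the time 7 hours and 50 minutes after 6:26.
Total minutes: 6 x 60 + 26 + 7 x 60 + 50 = 856.
856 mod 720 = 136 minutes = 2:16.
Now compute the angle at 2:16:
Hour hand: 2 x 30 + 16 x 0.5 = 68 degrees
Minute hand: 16 x 6 = 96 degrees
Difference: |68 - 96| = 28 degrees
The angle is 28 degrees

Final answer: 28 degrees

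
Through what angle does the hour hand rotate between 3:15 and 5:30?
The hour hand moves 0.5 degrees per minute.
Time elapsed: 5:30 - 3:15 = 135 minutes
Angular displacement: 135 x 0.5 = 67.5 degrees

Final answer: 67.5 degrees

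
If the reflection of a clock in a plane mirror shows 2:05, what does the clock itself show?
Reflection across the vertical (12-6) axis maps a hand at angle A degrees to (360 - A) degrees, which sends a reading of T minutes past 12:00 to (720 - T) minutes past 12:00.
Mirror reads 2:05 = 125 minutes past 12:00.
Actual time: (720 - 125) mod 720 = 595 minutes = 9:55.

Final answer: 9:55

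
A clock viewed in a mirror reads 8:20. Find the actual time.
Reflection across the vertical (12-6) axis maps a hand at angle A degrees to (360 - A) degrees, which sends a reading of T minutes past 12:00 to (720 - T) minutes past 12:00.
Mirror reads 8:20 = 500 minutes past 12:00.
Actual time: (720 - 500) mod 720 = 220 minutes = 3:40.

Final answer: 3:40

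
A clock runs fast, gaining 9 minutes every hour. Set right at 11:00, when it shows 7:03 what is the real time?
For every 60 true minutes, the faulty clock advances 69 minutes, so 1 faulty-clock minute corresponds to 60/69 true minutes.
From 11:00 to 7:03 on the faulty dial is 483 minutes.
True elapsed: 483 x 60/69 = 420 minutes = 7 hours.
True time: 11:00 + 7 hours = 6:00.

Final answer: 6:00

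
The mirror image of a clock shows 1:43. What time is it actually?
Reflection across the vertical (12-6) axis maps a hand at angle A degrees to (360 - A) degrees, which sends a reading of T minutes past 12:00 to (720 - T) minutes past 12:00.
Mirror reads 1:43 = 103 minutes past 12:00.
Actual time: (720 - 103) mod 720 = 617 minutes = 10:17.

Final answer: 10:17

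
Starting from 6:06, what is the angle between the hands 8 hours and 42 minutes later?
First find the time 8 hours and 42 minutes after 6:06.
Total minutes: 6 x 60 + 6 + 8 x 60 + 42 = 888.
888 mod 720 = 168 minutes = 2:48.
Now compute the angle at 2:48:
Hour hand: 2 x 30 + 48 x 0.5 = 84 degrees
Minute hand: 48 x 6 = 288 degrees
Difference: |84 - 288| = 204 degrees
Smaller angle: 360 - 204 = 156 degrees

Final answer: 156 degrees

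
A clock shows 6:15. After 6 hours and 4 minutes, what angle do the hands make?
First find the time 6 hours and 4 minutes after 6:15.
Total minutes: 6 x 60 + 15 + 6 x 60 + 4 = 739.
739 mod 720 = 19 minutes = 12:19.
Now compute the angle at 12:19:
Hour hand: 0 x 30 + 19 x 0.5 = 9.5 degrees
Minute hand: 19 x 6 = 114 degrees
Difference: |9.5 - 114| = 104.5 degrees
The angle is 104.5 degrees

Final answer: 104.5 degrees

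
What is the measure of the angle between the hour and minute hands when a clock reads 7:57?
Hour hand position: 7 x 30 + 57 x 0.5 = 238.5 degrees
Minute hand position: 57 x 6 = 342 degrees
Difference: |238.5 - 342| = 103.5 degrees
The angle between the hands is 103.5 degrees

Final answer: 103.5 degrees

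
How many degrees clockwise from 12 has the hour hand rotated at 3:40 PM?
The hour hand moves 30 degrees per hour and 0.5 degrees per minute.
At 3:40: (3) x 30 + 40 x 0.5 = 90 + 20 = 110 degrees

Final answer: 110 degrees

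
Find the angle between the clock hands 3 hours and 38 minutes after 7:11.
First find the time 3 hours and 38 minutes after 7:11.
Total minutes: 7 x 60 + 11 + 3 x 60 + 38 = 649.
649 mod 720 = 649 minutes = 10:49.
Now compute the angle at 10:49:
Hour hand: 10 x 30 + 49 x 0.5 = 324.5 degrees
Minute hand: 49 x 6 = 294 degrees
Difference: |324.5 - 294| = 30.5 degrees
The angle is 30.5 degrees

Final answer: 30.5 degrees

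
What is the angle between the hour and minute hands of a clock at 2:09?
Hour hand position: 2 x 30 + 9 x 0.5 = 64.5 degrees
Minute hand position: 9 x 6 = 54 degrees
Difference: |64.5 - 54| = 10.5 degrees
The angle between the hands is 10.5 degrees

Final answer: 10.5 degrees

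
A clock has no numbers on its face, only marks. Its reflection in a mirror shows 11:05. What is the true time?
Reflection across the vertical (12-6) axis maps a hand at angle A degrees to (360 - A) degrees, which sends a reading of T minutes past 12:00 to (720 - T) minutes past 12:00.
Mirror reads 11:05 = 665 minutes past 12:00.
Actual time: (720 - 665) mod 720 = 55 minutes = 12:55.

Final answer: 12:55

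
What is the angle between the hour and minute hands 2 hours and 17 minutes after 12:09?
First find the time 2 hours and 17 minutes after 12:09.
Total minutes: 12 x 60 + 9 + 2 x 60 + 17 = 866.
866 mod 720 = 146 minutes = 2:26.
Now compute the angle at 2:26:
Hour hand: 2 x 30 + 26 x 0.5 = 73 degrees
Minute hand: 26 x 6 = 156 degrees
Difference: |73 - 156| = 83 degrees
The angle is 83 degrees

Final answer: 83 degrees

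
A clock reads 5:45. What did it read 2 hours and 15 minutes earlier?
Starting time: 5:45 = 345 total minutes past 12:00
Subtracting: 2 hours and 15 minutes = 135 minutes
345 - 135 = 210 minutes
= 3 hours and 30 minutes past 12:00 = 3:30

Final answer: 3:30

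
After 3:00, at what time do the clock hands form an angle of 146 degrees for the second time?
At t minutes past 3:00, the hour hand is at 30 x 3 + 0.5t degrees and the minute hand is at 6t degrees.
The smaller angle between them is 146 degrees when |30H - 5.5t| = 146 or |30H - 5.5t| = 214.
With H = 3, solve 30 x 3 - 5.5t = +/- target for each target:
  t = (30 x 3 - 146) / 5.5 = -10.18 (outside (0, 60))
  t = (30 x 3 + 146) / 5.5 = 42.91
  t = (30 x 3 - 214) / 5.5 = -22.55 (outside (0, 60))
  t = (30 x 3 + 214) / 5.5 = 55.27
Valid solutions in (0, 60): {42.91, 55.27} minutes.
The second occurrence is t = 55.27 minutes.
The hands form a 146-degree angle at 55.27 minutes past 3:00.

Final answer: 55.27 minutes past 3:00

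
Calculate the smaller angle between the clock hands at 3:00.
Hour hand position: 3 x 30 + 0 x 0.5 = 90 degrees
Minute hand position: 0 x 6 = 0 degrees
Difference: |90 - 0| = 90 degrees
The angle between the hands is 90 degrees

Final answer: 90 degrees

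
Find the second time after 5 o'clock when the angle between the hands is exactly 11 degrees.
At t minutes past 5:00, the hour hand is at 30 x 5 + 0.5t degrees and the minute hand is at 6t degrees.
The smaller angle between them is 11 degrees when |30H - 5.5t| = 11 or |30H - 5.5t| = 349.
With H = 5, solve 30 x 5 - 5.5t = +/- target for each target:
  t = (30 x 5 - 11) / 5.5 = 25.27
  t = (30 x 5 + 11) / 5.5 = 29.27
  t = (30 x 5 - 349) / 5.5 = -36.18 (outside (0, 60))
  t = (30 x 5 + 349) / 5.5 = 90.73 (outside (0, 60))
Valid solutions in (0, 60): {25.27, 29.27} minutes.
The second occurrence is t = 29.27 minutes.
The hands form a 11-degree angle at 29.27 minutes past 5:00.

Final answer: 29.27 minutes past 5:00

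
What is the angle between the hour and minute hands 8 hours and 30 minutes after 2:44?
First find the time 8 hours and 30 minutes after 2:44.
Total minutes: 2 x 60 + 44 + 8 x 60 + 30 = 674.
674 mod 720 = 674 minutes = 11:14.
Now compute the angle at 11:14:
Hour hand: 11 x 30 + 14 x 0.5 = 337 degrees
Minute hand: 14 x 6 = 84 degrees
Difference: |337 - 84| = 253 degrees
Smaller angle: 360 - 253 = 107 degrees

Final answer: 107 degrees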